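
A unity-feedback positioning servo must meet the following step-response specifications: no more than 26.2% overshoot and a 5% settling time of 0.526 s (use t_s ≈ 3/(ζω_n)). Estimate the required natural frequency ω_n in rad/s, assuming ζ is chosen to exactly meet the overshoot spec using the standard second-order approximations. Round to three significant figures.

Inverting the overshoot relation: ζ = |ln 0.262|/√(π² + ln²0.262) = 0.392.
Then ω_n = 3/(ζ t_s) = 3/(0.392 × 0.526) = 14.5 rad/s.

ω_n ≈ 14.5 rad/s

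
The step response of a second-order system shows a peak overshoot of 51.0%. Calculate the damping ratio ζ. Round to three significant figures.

From %OS = 100·exp(−πζ/√(1−ζ²)), invert to get ζ = −ln(OS)/√(π² + ln²(OS)) with OS = 0.510.
−ln 0.510 = 0.6733, so ζ = 0.6733/√(π² + 0.4534) = 0.210.

ζ ≈ 0.210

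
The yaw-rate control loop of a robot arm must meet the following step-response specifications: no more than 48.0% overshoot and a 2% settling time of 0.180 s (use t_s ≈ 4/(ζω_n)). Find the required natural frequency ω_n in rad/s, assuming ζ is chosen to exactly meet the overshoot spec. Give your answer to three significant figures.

ζ = −ln(OS)/√(π² + (ln OS)²). With OS = 0.480, ln OS = −0.7340 and ζ = 0.7340/3.226 = 0.228.
Then ω_n = 4/(ζ t_s) = 4/(0.228 × 0.180) = 97.7 rad/s.

ω_n ≈ 97.7 rad/s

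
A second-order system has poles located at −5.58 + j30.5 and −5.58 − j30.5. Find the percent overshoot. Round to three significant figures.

With σ = 5.58, ω_d = 30.5: ω_n = √(σ²+ω_d²) = 31.0 rad/s, ζ = σ/ω_n = 0.180.
%OS = 100 e^{−πζ/√(1−ζ²)} with ζ = 0.180 gives 56.3%.

%OS ≈ 56.3%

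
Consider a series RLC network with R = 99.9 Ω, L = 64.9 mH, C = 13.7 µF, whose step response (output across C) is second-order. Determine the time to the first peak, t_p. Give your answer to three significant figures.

For a series RLC circuit (capacitor voltage as output), ω_n = 1/√(LC) = 1/√(64.9 mH · 13.7 µF) = 1060 rad/s.
ζ = (R/2)·√(C/L) = (99.9/2)·√(13.7 µF/64.9 mH) = 0.726.
The damped frequency ω_d = ω_n√(1−ζ²) = 730 rad/s. t_p = π/ω_d = 0.00431 s.

t_p ≈ 0.00431 s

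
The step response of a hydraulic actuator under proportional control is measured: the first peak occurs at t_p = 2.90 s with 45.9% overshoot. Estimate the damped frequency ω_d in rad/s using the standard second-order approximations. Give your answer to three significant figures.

t_p = π/ω_d, so ω_d = π/2.90 = 1.08 rad/s.

ω_d ≈ 1.08 rad/s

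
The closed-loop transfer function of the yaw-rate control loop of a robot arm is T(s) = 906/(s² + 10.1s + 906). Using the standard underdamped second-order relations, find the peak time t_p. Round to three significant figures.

Comparing the denominator to s² + 2ζω_n s + ω_n²: ω_n = √906 = 30.1 rad/s, and 2ζω_n = 10.1 so ζ = 10.1/(2·30.1) = 0.168.
ω_d = ω_n√(1−ζ²) = 29.7 rad/s. Then t_p = π/ω_d = 0.106 s.

t_p ≈ 0.106 s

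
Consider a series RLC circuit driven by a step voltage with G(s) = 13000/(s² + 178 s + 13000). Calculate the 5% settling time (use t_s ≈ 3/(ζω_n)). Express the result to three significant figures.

t_s ≈ 0.0337 s

Comparing the denominator to s² + 2ζω_n s + ω_n²: ω_n = √13000 = 114 rad/s, and 2ζω_n = 178 so ζ = 178/(2·114) = 0.781.
t_s ≈ 3/(ζω_n) = 3/(0.781·114) = 0.0337 s.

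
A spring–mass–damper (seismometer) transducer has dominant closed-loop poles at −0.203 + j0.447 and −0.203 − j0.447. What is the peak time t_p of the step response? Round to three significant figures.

t_p ≈ 7.03 s

t_p = π/ω_d with ω_d = 0.447 (the imaginary part), so t_p = 7.03 s.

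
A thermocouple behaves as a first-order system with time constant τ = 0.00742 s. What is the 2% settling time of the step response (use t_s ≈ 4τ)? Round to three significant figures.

t_s ≈ 0.0297 s

t_s ≈ 4τ = 0.0297 s.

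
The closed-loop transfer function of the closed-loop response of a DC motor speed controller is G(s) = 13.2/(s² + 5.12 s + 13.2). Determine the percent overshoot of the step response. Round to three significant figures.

%OS ≈ 4.42%

Matching coefficients with s² + 2ζω_n s + ω_n² gives ω_n² = 13.2 ⇒ ω_n = 3.63 rad/s, and ζ = 5.12/(2ω_n) = 0.705.
%OS = 100 e^{−πζ/√(1−ζ²)} with ζ = 0.705 gives 4.42%.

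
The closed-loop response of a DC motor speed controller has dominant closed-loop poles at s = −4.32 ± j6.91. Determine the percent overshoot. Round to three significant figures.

%OS ≈ 14.0%

With σ = 4.32, ω_d = 6.91: ω_n = √(σ²+ω_d²) = 8.15 rad/s, ζ = σ/ω_n = 0.530.
%OS = 100 e^{−πζ/√(1−ζ²)} with ζ = 0.530 gives 14.0%.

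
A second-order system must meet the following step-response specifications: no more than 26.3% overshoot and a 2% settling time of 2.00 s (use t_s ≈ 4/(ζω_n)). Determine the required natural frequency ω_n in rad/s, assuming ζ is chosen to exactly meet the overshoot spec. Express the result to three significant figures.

ω_n ≈ 5.11 rad/s

ζ = −ln(OS)/√(π² + (ln OS)²). With OS = 0.263, ln OS = −1.336 and ζ = 1.336/3.414 = 0.391.
From t_s ≈ 4/(ζω_n): ω_n = 4/(ζ·t_s) = 4/(0.391·2.00) = 5.11 rad/s.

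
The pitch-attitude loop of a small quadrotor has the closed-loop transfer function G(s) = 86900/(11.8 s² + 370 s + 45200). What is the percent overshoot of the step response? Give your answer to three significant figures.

Dividing through by 11.8: denominator becomes s² + 31.36 s + 3831.
So ω_n = √3831 = 61.9 rad/s and ζ = 31.36/(2·61.9) = 0.253.
%OS = 100·exp(−πζ/√(1−ζ²)) = 43.9%.

%OS ≈ 43.9%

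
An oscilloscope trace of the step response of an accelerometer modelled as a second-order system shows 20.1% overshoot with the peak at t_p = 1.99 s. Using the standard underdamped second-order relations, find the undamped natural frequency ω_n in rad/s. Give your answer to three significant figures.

From the overshoot, ζ = −ln(OS)/√(π²+ln²(OS)) = 0.455.
t_p = π/ω_d ⇒ ω_d = 1.58 rad/s; then ω_n = ω_d/√(1−ζ²) = 1.77 rad/s.

ω_n ≈ 1.77 rad/s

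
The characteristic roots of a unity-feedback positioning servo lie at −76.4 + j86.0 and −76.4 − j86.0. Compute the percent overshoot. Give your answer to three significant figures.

The poles are at −σ ± jω_d with σ = 76.4 and ω_d = 86.0, so ω_n = √(σ²+ω_d²) = 115 rad/s and ζ = σ/ω_n = 0.664.
%OS = 100·exp(−πζ/√(1−ζ²)) = 6.14%.

%OS ≈ 6.14%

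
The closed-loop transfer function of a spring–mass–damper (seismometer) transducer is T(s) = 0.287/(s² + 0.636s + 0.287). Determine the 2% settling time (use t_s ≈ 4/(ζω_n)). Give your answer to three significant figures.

Matching coefficients with s² + 2ζω_n s + ω_n² gives ω_n² = 0.287 ⇒ ω_n = 0.536 rad/s, and ζ = 0.636/(2ω_n) = 0.594.
t_s ≈ 4/(ζω_n) = 4/(0.594·0.536) = 12.6 s.

t_s ≈ 12.6 s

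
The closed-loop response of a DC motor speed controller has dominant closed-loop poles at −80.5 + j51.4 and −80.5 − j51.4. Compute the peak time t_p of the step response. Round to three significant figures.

t_p = π/ω_d with ω_d = 51.4 (the imaginary part), so t_p = 0.0611 s.

t_p ≈ 0.0611 s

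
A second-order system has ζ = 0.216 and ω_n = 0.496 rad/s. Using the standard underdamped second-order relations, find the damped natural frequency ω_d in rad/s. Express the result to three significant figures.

ω_d ≈ 0.484 rad/s

ω_d = ω_n√(1−ζ²) = 0.496·√0.953 = 0.484 rad/s.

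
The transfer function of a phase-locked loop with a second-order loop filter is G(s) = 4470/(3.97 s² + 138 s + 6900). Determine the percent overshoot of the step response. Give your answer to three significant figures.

Dividing through by 3.97: denominator becomes s² + 34.76 s + 1738.
So ω_n = √1738 = 41.7 rad/s and ζ = 34.76/(2·41.7) = 0.417.
%OS = 100 e^{−πζ/√(1−ζ²)} with ζ = 0.417 gives 23.7%.

%OS ≈ 23.7%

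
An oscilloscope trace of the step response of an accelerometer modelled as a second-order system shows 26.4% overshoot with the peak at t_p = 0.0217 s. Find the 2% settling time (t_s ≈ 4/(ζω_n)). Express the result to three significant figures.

t_s ≈ 0.0652 s

From the overshoot, ζ = −ln(OS)/√(π²+ln²(OS)) = 0.390.
t_p = π/ω_d ⇒ ω_d = 145 rad/s; then ω_n = ω_d/√(1−ζ²) = 157 rad/s.
t_s ≈ 4/(ζω_n) = 4/(0.390·157) = 0.0652 s.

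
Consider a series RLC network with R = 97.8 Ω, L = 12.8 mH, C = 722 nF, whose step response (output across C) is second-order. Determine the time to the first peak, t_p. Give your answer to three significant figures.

t_p ≈ 0.000325 s

For a series RLC circuit (capacitor voltage as output), ω_n = 1/√(LC) = 1/√(12.8 mH · 722 nF) = 10400 rad/s.
ζ = (R/2)·√(C/L) = (97.8/2)·√(722 nF/12.8 mH) = 0.367.
The damped frequency ω_d = ω_n√(1−ζ²) = 9680 rad/s. t_p = π/ω_d = 0.000325 s.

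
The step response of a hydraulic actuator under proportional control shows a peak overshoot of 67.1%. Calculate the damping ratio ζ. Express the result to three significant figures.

Inverting the overshoot relation: ζ = |ln 0.671|/√(π² + ln²0.671) = 0.126.

ζ ≈ 0.126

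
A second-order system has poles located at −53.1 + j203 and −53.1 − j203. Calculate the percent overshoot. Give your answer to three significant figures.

The poles are at −σ ± jω_d with σ = 53.1 and ω_d = 203, so ω_n = √(σ²+ω_d²) = 210 rad/s and ζ = σ/ω_n = 0.253.
%OS = 100·exp(−πζ/√(1−ζ²)) = 44.0%.

%OS ≈ 44.0%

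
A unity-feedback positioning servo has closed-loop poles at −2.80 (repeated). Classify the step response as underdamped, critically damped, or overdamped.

Since there is a repeated negative-real pole, the response is critically damped.

critically damped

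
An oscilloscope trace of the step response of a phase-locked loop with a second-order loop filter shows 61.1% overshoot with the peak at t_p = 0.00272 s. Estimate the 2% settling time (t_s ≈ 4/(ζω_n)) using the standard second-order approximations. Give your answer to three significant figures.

t_s ≈ 0.0221 s

From the overshoot, ζ = −ln(OS)/√(π²+ln²(OS)) = 0.155.
From t_p = π/ω_d, ω_d = π/0.00272 = 1150 rad/s, so ω_n = ω_d/√(1−ζ²) = 1170 rad/s.
t_s ≈ 4/(ζω_n) = 4/(0.155·1170) = 0.0221 s.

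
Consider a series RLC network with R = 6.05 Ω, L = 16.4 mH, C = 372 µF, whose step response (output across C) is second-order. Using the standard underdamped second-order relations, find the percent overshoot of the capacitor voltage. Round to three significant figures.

%OS ≈ 20.0%

For a series RLC circuit (capacitor voltage as output), ω_n = 1/√(LC) = 1/√(16.4 mH · 372 µF) = 405 rad/s.
ζ = (R/2)·√(C/L) = (6.05/2)·√(372 µF/16.4 mH) = 0.456.
Overshoot: exp(−π·0.456/√(1−0.456²)) = 0.200, i.e. 20.0%.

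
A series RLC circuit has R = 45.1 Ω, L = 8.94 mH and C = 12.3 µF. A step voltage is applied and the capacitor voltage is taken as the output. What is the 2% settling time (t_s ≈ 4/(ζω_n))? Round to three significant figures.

t_s ≈ 0.00159 s

For a series RLC circuit (capacitor voltage as output), ω_n = 1/√(LC) = 1/√(8.94 mH · 12.3 µF) = 3020 rad/s.
ζ = (R/2)·√(C/L) = (45.1/2)·√(12.3 µF/8.94 mH) = 0.836.
t_s ≈ 4/(ζω_n) = 0.00159 s.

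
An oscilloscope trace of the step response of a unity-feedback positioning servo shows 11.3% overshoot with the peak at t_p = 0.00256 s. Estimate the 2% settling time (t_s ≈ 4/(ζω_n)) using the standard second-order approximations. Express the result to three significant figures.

From the overshoot, ζ = −ln(OS)/√(π²+ln²(OS)) = 0.570.
From t_p = π/ω_d, ω_d = π/0.00256 = 1230 rad/s, so ω_n = ω_d/√(1−ζ²) = 1490 rad/s.
t_s ≈ 4/(ζω_n) = 4/(0.570·1490) = 0.00470 s.

t_s ≈ 0.00470 s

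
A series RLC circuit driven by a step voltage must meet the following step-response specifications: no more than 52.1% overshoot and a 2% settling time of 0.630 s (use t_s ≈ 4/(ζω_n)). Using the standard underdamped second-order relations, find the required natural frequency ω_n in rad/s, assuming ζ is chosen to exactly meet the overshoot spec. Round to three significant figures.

ω_n ≈ 31.2 rad/s

ζ = −ln(OS)/√(π² + (ln OS)²). With OS = 0.521, ln OS = −0.6520 and ζ = 0.6520/3.209 = 0.203.
Then ω_n = 4/(ζ t_s) = 4/(0.203 × 0.630) = 31.2 rad/s.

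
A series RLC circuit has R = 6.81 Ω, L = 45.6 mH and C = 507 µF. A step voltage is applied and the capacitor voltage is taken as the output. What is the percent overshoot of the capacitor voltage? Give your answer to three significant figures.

%OS ≈ 29.9%

For a series RLC circuit (capacitor voltage as output), ω_n = 1/√(LC) = 1/√(45.6 mH · 507 µF) = 208 rad/s.
ζ = (R/2)·√(C/L) = (6.81/2)·√(507 µF/45.6 mH) = 0.359.
%OS = 100·exp(−πζ/√(1−ζ²)) = 29.9%.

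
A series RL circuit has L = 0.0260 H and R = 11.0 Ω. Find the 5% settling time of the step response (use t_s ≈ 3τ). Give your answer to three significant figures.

t_s ≈ 0.00709 s

τ = L/R = 0.0260/11.0 = 0.00236 s.
t_s ≈ 3τ = 0.00709 s.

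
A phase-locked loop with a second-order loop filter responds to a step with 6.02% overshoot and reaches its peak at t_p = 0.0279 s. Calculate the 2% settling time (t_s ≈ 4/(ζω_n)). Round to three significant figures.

t_s ≈ 0.0397 s

The overshoot fixes ζ = −ln(OS)/√(π²+ln²(OS)) = 0.667.
t_p = π/ω_d ⇒ ω_d = 113 rad/s; then ω_n = ω_d/√(1−ζ²) = 151 rad/s.
t_s ≈ 4/(ζω_n) = 4/(0.667·151) = 0.0397 s.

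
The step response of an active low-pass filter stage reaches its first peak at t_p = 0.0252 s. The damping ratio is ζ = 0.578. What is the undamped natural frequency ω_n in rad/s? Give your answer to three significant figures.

ω_n ≈ 153 rad/s

Peak time t_p = π/ω_d, so ω_d = π/t_p = π/0.0252 = 125 rad/s.
ω_n = ω_d/√(1−ζ²) = 125/√0.666 = 153 rad/s.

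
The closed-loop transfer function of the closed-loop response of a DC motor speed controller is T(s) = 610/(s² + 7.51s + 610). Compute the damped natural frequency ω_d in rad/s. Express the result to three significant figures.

Matching coefficients with s² + 2ζω_n s + ω_n² gives ω_n² = 610 ⇒ ω_n = 24.7 rad/s, and ζ = 7.51/(2ω_n) = 0.152.
ω_d = 24.7·√(1 − 0.152²) = 24.4 rad/s.

ω_d ≈ 24.4 rad/s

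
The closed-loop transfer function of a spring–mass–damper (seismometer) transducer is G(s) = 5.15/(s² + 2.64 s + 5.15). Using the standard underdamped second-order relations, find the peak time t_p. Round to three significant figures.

ω_n = √5.15 = 2.27 rad/s; ζ = 2.64/(2·2.27) = 0.582.
ω_d = 2.27·√(1 − 0.582²) = 1.85 rad/s. Then t_p = π/ω_d = 1.70 s.

t_p ≈ 1.70 s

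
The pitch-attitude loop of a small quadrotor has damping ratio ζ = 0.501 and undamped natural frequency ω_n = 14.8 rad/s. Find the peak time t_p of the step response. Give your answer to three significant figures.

The damped frequency is ω_d = ω_n√(1−ζ²) = 14.8·√(1−0.251) = 12.8 rad/s.
Peak time t_p = π/ω_d = π/12.8 = 0.245 s.

t_p ≈ 0.245 s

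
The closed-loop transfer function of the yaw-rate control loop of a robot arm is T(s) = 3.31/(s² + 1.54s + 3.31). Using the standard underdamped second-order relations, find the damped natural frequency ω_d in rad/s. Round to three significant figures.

ω_d ≈ 1.65 rad/s

ω_n = √3.31 = 1.82 rad/s; ζ = 1.54/(2·1.82) = 0.423.
The damped frequency ω_d = ω_n√(1−ζ²) = 1.65 rad/s.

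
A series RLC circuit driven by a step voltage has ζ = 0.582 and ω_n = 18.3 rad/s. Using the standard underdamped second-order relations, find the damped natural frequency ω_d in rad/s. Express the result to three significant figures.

ω_d ≈ 14.9 rad/s

ω_d = ω_n√(1−ζ²) = 18.3·√0.661 = 14.9 rad/s.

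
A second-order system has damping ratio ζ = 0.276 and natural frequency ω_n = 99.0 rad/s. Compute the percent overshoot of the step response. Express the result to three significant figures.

%OS ≈ 40.6%

For an underdamped second-order system, %OS = 100·exp(−πζ/√(1−ζ²)).
πζ/√(1−ζ²) = π·0.276/√(1−0.0762) = 0.9021, so %OS = 100·e^(−0.9021) = 40.6%.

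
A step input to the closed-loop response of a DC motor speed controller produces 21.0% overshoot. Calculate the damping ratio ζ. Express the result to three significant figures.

From %OS = 100·exp(−πζ/√(1−ζ²)), invert to get ζ = −ln(OS)/√(π² + ln²(OS)) with OS = 0.210.
−ln 0.210 = 1.561, so ζ = 1.561/√(π² + 2.436) = 0.445.

ζ ≈ 0.445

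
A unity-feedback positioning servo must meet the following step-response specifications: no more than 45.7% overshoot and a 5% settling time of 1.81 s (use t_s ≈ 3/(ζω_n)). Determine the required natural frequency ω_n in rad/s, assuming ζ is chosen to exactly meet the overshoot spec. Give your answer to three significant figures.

ω_n ≈ 6.85 rad/s

ζ = −ln(OS)/√(π² + (ln OS)²). With OS = 0.457, ln OS = −0.7831 and ζ = 0.7831/3.238 = 0.242.
From t_s ≈ 3/(ζω_n): ω_n = 3/(ζ·t_s) = 3/(0.242·1.81) = 6.85 rad/s.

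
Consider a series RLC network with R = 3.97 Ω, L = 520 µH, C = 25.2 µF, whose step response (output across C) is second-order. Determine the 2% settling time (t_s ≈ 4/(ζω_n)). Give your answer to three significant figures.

t_s ≈ 0.00105 s

For a series RLC circuit (capacitor voltage as output), ω_n = 1/√(LC) = 1/√(520 µH · 25.2 µF) = 8740 rad/s.
ζ = (R/2)·√(C/L) = (3.97/2)·√(25.2 µF/520 µH) = 0.437.
t_s ≈ 4/(ζω_n) = 0.00105 s.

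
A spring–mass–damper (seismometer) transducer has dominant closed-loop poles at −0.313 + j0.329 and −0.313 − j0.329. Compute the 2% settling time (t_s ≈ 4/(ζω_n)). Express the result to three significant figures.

t_s ≈ 12.8 s

For poles at −σ ± jω_d, ζω_n = σ = 0.313, so t_s ≈ 4/σ = 12.8 s.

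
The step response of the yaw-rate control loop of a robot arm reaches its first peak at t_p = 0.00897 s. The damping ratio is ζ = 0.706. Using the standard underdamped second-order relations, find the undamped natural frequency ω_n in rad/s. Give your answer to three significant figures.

ω_n ≈ 495 rad/s

Peak time t_p = π/ω_d, so ω_d = π/t_p = π/0.00897 = 350 rad/s.
ω_n = ω_d/√(1−ζ²) = 350/√0.502 = 495 rad/s.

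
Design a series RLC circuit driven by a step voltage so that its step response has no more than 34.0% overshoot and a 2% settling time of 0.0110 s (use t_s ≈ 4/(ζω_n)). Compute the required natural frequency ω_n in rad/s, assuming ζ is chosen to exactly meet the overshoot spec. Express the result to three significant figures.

ω_n ≈ 1120 rad/s

From %OS = 100·exp(−πζ/√(1−ζ²)), invert to get ζ = −ln(OS)/√(π² + ln²(OS)) with OS = 0.340.
−ln 0.340 = 1.079, so ζ = 1.079/√(π² + 1.164) = 0.325.
From t_s ≈ 4/(ζω_n): ω_n = 4/(ζ·t_s) = 4/(0.325·0.0110) = 1120 rad/s.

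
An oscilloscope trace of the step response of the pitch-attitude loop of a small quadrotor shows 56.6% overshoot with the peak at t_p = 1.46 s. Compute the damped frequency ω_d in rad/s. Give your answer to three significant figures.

ω_d ≈ 2.15 rad/s

t_p = π/ω_d, so ω_d = π/1.46 = 2.15 rad/s.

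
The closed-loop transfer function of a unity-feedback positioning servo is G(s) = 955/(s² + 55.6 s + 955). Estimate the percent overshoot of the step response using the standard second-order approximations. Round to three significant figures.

ω_n = √955 = 30.9 rad/s; ζ = 55.6/(2·30.9) = 0.900.
Overshoot: exp(−π·0.900/√(1−0.900²)) = 0.00155, i.e. 0.155%.

%OS ≈ 0.155%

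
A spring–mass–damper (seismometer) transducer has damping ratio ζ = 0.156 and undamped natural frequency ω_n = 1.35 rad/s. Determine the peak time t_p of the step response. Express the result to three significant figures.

The damped frequency is ω_d = ω_n√(1−ζ²) = 1.35·√(1−0.0243) = 1.33 rad/s.
Peak time t_p = π/ω_d = π/1.33 = 2.36 s.

t_p ≈ 2.36 s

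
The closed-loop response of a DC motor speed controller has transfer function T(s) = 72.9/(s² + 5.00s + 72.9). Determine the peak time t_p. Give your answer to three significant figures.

t_p ≈ 0.385 s

Matching coefficients with s² + 2ζω_n s + ω_n² gives ω_n² = 72.9 ⇒ ω_n = 8.54 rad/s, and ζ = 5.00/(2ω_n) = 0.293.
ω_d = ω_n√(1−ζ²) = 8.16 rad/s. Then t_p = π/ω_d = 0.385 s.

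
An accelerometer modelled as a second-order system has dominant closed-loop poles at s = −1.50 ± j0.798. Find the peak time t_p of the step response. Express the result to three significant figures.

t_p ≈ 3.94 s

t_p = π/ω_d with ω_d = 0.798 (the imaginary part), so t_p = 3.94 s.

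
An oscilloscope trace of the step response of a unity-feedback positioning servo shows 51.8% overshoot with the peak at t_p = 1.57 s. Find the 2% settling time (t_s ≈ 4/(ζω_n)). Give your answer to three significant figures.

The overshoot fixes ζ = −ln(OS)/√(π²+ln²(OS)) = 0.205.
From t_p = π/ω_d, ω_d = π/1.57 = 2.00 rad/s, so ω_n = ω_d/√(1−ζ²) = 2.04 rad/s.
t_s ≈ 4/(ζω_n) = 4/(0.205·2.04) = 9.55 s.

t_s ≈ 9.55 s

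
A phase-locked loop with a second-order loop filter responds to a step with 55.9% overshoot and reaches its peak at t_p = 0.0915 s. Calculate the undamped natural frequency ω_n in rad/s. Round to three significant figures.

From the overshoot, ζ = −ln(OS)/√(π²+ln²(OS)) = 0.182.
t_p = π/ω_d ⇒ ω_d = 34.3 rad/s; then ω_n = ω_d/√(1−ζ²) = 34.9 rad/s.

ω_n ≈ 34.9 rad/s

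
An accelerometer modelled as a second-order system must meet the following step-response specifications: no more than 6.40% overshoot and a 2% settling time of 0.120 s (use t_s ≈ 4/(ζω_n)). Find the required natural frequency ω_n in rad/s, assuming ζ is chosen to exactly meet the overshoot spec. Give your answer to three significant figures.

ω_n ≈ 50.6 rad/s

Inverting the overshoot relation: ζ = |ln 0.0640|/√(π² + ln²0.0640) = 0.659.
From t_s ≈ 4/(ζω_n): ω_n = 4/(ζ·t_s) = 4/(0.659·0.120) = 50.6 rad/s.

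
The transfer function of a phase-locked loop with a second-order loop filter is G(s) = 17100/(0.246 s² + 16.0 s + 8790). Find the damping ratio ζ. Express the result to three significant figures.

Dividing through by 0.246: denominator becomes s² + 65.04 s + 35730.
So ω_n = √35730 = 189 rad/s and ζ = 65.04/(2·189) = 0.172.

ζ ≈ 0.172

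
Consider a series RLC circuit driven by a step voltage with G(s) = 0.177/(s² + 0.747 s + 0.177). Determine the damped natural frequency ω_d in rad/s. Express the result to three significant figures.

ω_d ≈ 0.194 rad/s

Matching coefficients with s² + 2ζω_n s + ω_n² gives ω_n² = 0.177 ⇒ ω_n = 0.421 rad/s, and ζ = 0.747/(2ω_n) = 0.888.
ω_d = 0.421·√(1 − 0.888²) = 0.194 rad/s.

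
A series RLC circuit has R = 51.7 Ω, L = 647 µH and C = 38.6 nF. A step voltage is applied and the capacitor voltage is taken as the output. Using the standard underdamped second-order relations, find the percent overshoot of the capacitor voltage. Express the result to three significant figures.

For a series RLC circuit (capacitor voltage as output), ω_n = 1/√(LC) = 1/√(647 µH · 38.6 nF) = 200000 rad/s.
ζ = (R/2)·√(C/L) = (51.7/2)·√(38.6 nF/647 µH) = 0.200.
%OS = 100·exp(−πζ/√(1−ζ²)) = 52.7%.

%OS ≈ 52.7%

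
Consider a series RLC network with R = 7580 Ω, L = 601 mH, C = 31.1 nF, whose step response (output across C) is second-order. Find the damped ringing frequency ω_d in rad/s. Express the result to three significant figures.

ω_d ≈ 3710 rad/s

For a series RLC circuit (capacitor voltage as output), ω_n = 1/√(LC) = 1/√(601 mH · 31.1 nF) = 7310 rad/s.
ζ = (R/2)·√(C/L) = (7580/2)·√(31.1 nF/601 mH) = 0.862.
ω_d = ω_n√(1−ζ²) = 3710 rad/s.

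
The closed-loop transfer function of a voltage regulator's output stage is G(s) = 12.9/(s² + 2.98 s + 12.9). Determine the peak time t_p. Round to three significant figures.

t_p ≈ 0.961 s

ω_n = √12.9 = 3.59 rad/s; ζ = 2.98/(2·3.59) = 0.415.
ω_d = 3.59·√(1 − 0.415²) = 3.27 rad/s. Then t_p = π/ω_d = 0.961 s.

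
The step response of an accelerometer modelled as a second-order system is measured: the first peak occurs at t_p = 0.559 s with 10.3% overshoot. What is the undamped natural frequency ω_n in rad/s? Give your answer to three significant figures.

The overshoot fixes ζ = −ln(OS)/√(π²+ln²(OS)) = 0.586.
t_p = π/ω_d ⇒ ω_d = 5.62 rad/s; then ω_n = ω_d/√(1−ζ²) = 6.94 rad/s.

ω_n ≈ 6.94 rad/s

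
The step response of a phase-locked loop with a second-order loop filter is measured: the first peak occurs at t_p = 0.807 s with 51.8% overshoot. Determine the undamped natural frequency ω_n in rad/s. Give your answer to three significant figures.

From the overshoot, ζ = −ln(OS)/√(π²+ln²(OS)) = 0.205.
t_p = π/ω_d ⇒ ω_d = 3.89 rad/s; then ω_n = ω_d/√(1−ζ²) = 3.98 rad/s.

ω_n ≈ 3.98 rad/s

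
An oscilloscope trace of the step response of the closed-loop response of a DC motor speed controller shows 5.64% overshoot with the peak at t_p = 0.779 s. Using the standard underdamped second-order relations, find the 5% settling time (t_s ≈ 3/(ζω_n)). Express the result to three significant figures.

t_s ≈ 0.813 s

From the overshoot, ζ = −ln(OS)/√(π²+ln²(OS)) = 0.675.
From t_p = π/ω_d, ω_d = π/0.779 = 4.03 rad/s, so ω_n = ω_d/√(1−ζ²) = 5.47 rad/s.
t_s ≈ 3/(ζω_n) = 3/(0.675·5.47) = 0.813 s.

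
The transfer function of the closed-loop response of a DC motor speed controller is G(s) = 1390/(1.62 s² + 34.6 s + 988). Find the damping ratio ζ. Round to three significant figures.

ζ ≈ 0.432

Dividing through by 1.62: denominator becomes s² + 21.36 s + 609.9.
So ω_n = √609.9 = 24.7 rad/s and ζ = 21.36/(2·24.7) = 0.432.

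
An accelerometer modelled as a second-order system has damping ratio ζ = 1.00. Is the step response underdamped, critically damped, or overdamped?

Since ζ = 1, the system is critically damped.

critically damped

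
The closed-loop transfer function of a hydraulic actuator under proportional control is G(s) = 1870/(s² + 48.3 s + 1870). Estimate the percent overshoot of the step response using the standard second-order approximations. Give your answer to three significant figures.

%OS ≈ 12.1%

Matching coefficients with s² + 2ζω_n s + ω_n² gives ω_n² = 1870 ⇒ ω_n = 43.2 rad/s, and ζ = 48.3/(2ω_n) = 0.558.
%OS = 100·exp(−πζ/√(1−ζ²)) = 12.1%.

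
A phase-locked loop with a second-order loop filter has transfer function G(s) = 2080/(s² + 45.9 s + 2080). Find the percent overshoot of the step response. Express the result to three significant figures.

ω_n = √2080 = 45.6 rad/s; ζ = 45.9/(2·45.6) = 0.503.
%OS = 100·exp(−πζ/√(1−ζ²)) = 16.1%.

%OS ≈ 16.1%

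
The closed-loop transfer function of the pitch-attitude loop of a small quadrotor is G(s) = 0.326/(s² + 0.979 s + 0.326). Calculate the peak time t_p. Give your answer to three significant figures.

ω_n = √0.326 = 0.571 rad/s; ζ = 0.979/(2·0.571) = 0.857.
The damped frequency ω_d = ω_n√(1−ζ²) = 0.294 rad/s. Then t_p = π/ω_d = 10.7 s.

t_p ≈ 10.7 s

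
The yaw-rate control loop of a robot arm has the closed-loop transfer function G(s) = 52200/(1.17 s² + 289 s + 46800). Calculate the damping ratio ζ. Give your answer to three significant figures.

Dividing through by 1.17: denominator becomes s² + 247.0 s + 40000.
So ω_n = √40000 = 200 rad/s and ζ = 247.0/(2·200) = 0.618.

ζ ≈ 0.618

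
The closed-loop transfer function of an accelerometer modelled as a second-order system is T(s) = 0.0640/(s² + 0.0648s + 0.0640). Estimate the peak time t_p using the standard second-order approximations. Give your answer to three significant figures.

Comparing the denominator to s² + 2ζω_n s + ω_n²: ω_n = √0.0640 = 0.253 rad/s, and 2ζω_n = 0.0648 so ζ = 0.0648/(2·0.253) = 0.128.
ω_d = ω_n√(1−ζ²) = 0.251 rad/s. Then t_p = π/ω_d = 12.5 s.

t_p ≈ 12.5 s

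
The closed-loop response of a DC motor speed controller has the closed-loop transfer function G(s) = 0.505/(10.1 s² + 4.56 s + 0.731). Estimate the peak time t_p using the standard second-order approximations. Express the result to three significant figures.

t_p ≈ 21.5 s

Dividing through by 10.1: denominator becomes s² + 0.4515 s + 0.07238.
So ω_n = √0.07238 = 0.269 rad/s and ζ = 0.4515/(2·0.269) = 0.839.
The damped frequency ω_d = ω_n√(1−ζ²) = 0.146 rad/s. t_p = π/ω_d = 21.5 s.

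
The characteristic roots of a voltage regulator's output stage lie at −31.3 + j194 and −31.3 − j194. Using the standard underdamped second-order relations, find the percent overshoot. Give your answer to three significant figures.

With σ = 31.3, ω_d = 194: ω_n = √(σ²+ω_d²) = 197 rad/s, ζ = σ/ω_n = 0.159.
%OS = 100·exp(−πζ/√(1−ζ²)) = 60.2%.

%OS ≈ 60.2%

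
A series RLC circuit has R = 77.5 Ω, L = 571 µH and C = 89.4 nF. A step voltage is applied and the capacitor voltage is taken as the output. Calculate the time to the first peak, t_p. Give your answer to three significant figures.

t_p ≈ 0.0000257 s

For a series RLC circuit (capacitor voltage as output), ω_n = 1/√(LC) = 1/√(571 µH · 89.4 nF) = 140000 rad/s.
ζ = (R/2)·√(C/L) = (77.5/2)·√(89.4 nF/571 µH) = 0.485.
ω_d = 140000·√(1 − 0.485²) = 122000 rad/s. t_p = π/ω_d = 0.0000257 s.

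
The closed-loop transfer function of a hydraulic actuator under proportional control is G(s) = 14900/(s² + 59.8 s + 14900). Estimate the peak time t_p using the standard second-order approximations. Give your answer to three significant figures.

t_p ≈ 0.0265 s

ω_n = √14900 = 122 rad/s; ζ = 59.8/(2·122) = 0.245.
ω_d = 122·√(1 − 0.245²) = 118 rad/s. Then t_p = π/ω_d = 0.0265 s.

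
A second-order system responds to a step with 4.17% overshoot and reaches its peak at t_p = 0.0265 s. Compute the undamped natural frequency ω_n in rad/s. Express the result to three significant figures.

ω_n ≈ 169 rad/s

ζ from %OS: ζ = |ln 0.0417|/√(π²+ln²0.0417) = 0.711.
From t_p = π/ω_d, ω_d = π/0.0265 = 119 rad/s, so ω_n = ω_d/√(1−ζ²) = 169 rad/s.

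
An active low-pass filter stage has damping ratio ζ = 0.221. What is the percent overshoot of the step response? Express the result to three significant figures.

For an underdamped second-order system, %OS = 100·exp(−πζ/√(1−ζ²)).
πζ/√(1−ζ²) = π·0.221/√(1−0.0488) = 0.7119, so %OS = 100·e^(−0.7119) = 49.1%.

%OS ≈ 49.1%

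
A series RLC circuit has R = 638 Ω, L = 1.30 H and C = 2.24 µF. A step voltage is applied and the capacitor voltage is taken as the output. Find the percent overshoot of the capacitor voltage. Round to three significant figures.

For a series RLC circuit (capacitor voltage as output), ω_n = 1/√(LC) = 1/√(1.30 H · 2.24 µF) = 586 rad/s.
ζ = (R/2)·√(C/L) = (638/2)·√(2.24 µF/1.30 H) = 0.419.
%OS = 100 e^{−πζ/√(1−ζ²)} with ζ = 0.419 gives 23.5%.

%OS ≈ 23.5%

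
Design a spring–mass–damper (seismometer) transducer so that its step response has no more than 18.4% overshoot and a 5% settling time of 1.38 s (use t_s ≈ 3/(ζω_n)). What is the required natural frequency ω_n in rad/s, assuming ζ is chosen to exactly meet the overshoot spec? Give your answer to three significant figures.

ω_n ≈ 4.58 rad/s

Inverting the overshoot relation: ζ = |ln 0.184|/√(π² + ln²0.184) = 0.474.
From t_s ≈ 3/(ζω_n): ω_n = 3/(ζ·t_s) = 3/(0.474·1.38) = 4.58 rad/s.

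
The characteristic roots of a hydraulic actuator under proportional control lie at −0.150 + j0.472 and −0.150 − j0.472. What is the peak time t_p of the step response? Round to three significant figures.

t_p ≈ 6.66 s

t_p = π/ω_d with ω_d = 0.472 (the imaginary part), so t_p = 6.66 s.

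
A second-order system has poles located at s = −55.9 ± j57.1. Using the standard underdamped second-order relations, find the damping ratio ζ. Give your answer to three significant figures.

ζ ≈ 0.700

With σ = 55.9, ω_d = 57.1: ω_n = √(σ²+ω_d²) = 79.9 rad/s, ζ = σ/ω_n = 0.700.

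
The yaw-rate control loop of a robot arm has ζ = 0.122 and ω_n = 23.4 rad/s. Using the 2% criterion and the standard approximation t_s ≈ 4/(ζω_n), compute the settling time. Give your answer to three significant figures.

t_s ≈ 1.40 s

t_s ≈ 4/(ζω_n) = 4/(0.122 × 23.4) = 1.40 s.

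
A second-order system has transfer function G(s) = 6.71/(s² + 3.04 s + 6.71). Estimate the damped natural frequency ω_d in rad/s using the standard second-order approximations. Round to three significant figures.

ω_d ≈ 2.10 rad/s

Comparing the denominator to s² + 2ζω_n s + ω_n²: ω_n = √6.71 = 2.59 rad/s, and 2ζω_n = 3.04 so ζ = 3.04/(2·2.59) = 0.587.
ω_d = 2.59·√(1 − 0.587²) = 2.10 rad/s.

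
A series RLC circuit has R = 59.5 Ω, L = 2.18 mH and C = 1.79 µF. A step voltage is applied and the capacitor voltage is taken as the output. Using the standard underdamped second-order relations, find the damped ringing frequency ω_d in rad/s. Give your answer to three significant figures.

For a series RLC circuit (capacitor voltage as output), ω_n = 1/√(LC) = 1/√(2.18 mH · 1.79 µF) = 16000 rad/s.
ζ = (R/2)·√(C/L) = (59.5/2)·√(1.79 µF/2.18 mH) = 0.852.
ω_d = ω_n√(1−ζ²) = 8370 rad/s.

ω_d ≈ 8370 rad/s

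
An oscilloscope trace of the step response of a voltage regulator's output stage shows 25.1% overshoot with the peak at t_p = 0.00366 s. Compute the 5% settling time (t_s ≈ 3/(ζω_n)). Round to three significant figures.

t_s ≈ 0.00794 s

The overshoot fixes ζ = −ln(OS)/√(π²+ln²(OS)) = 0.403.
From t_p = π/ω_d, ω_d = π/0.00366 = 858 rad/s, so ω_n = ω_d/√(1−ζ²) = 938 rad/s.
t_s ≈ 3/(ζω_n) = 3/(0.403·938) = 0.00794 s.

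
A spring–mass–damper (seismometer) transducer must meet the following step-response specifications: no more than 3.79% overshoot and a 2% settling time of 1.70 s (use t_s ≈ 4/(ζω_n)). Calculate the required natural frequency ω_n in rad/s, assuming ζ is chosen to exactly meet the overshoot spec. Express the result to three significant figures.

ζ = −ln(OS)/√(π² + (ln OS)²). With OS = 0.0379, ln OS = −3.273 and ζ = 3.273/4.537 = 0.721.
Then ω_n = 4/(ζ t_s) = 4/(0.721 × 1.70) = 3.26 rad/s.

ω_n ≈ 3.26 rad/s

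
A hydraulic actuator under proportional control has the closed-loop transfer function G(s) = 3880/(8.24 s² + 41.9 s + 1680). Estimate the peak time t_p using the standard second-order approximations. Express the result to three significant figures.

Dividing through by 8.24: denominator becomes s² + 5.085 s + 203.9.
So ω_n = √203.9 = 14.3 rad/s and ζ = 5.085/(2·14.3) = 0.178.
The damped frequency ω_d = ω_n√(1−ζ²) = 14.1 rad/s. t_p = π/ω_d = 0.224 s.

t_p ≈ 0.224 s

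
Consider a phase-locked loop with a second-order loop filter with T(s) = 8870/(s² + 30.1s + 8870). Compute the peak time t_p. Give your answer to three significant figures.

ω_n = √8870 = 94.2 rad/s; ζ = 30.1/(2·94.2) = 0.160.
The damped frequency ω_d = ω_n√(1−ζ²) = 93.0 rad/s. Then t_p = π/ω_d = 0.0338 s.

t_p ≈ 0.0338 s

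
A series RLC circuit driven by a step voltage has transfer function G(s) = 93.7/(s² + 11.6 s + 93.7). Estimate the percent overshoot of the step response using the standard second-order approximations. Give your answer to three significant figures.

%OS ≈ 9.53%

Matching coefficients with s² + 2ζω_n s + ω_n² gives ω_n² = 93.7 ⇒ ω_n = 9.68 rad/s, and ζ = 11.6/(2ω_n) = 0.599.
%OS = 100 e^{−πζ/√(1−ζ²)} with ζ = 0.599 gives 9.53%.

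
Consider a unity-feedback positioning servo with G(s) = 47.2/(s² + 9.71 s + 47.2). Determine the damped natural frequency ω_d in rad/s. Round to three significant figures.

ω_n = √47.2 = 6.87 rad/s; ζ = 9.71/(2·6.87) = 0.707.
ω_d = 6.87·√(1 − 0.707²) = 4.86 rad/s.

ω_d ≈ 4.86 rad/s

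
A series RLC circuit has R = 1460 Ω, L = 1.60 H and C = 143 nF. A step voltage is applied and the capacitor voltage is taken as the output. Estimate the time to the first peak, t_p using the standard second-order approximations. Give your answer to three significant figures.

For a series RLC circuit (capacitor voltage as output), ω_n = 1/√(LC) = 1/√(1.60 H · 143 nF) = 2090 rad/s.
ζ = (R/2)·√(C/L) = (1460/2)·√(143 nF/1.60 H) = 0.218.
ω_d = ω_n√(1−ζ²) = 2040 rad/s. t_p = π/ω_d = 0.00154 s.

t_p ≈ 0.00154 s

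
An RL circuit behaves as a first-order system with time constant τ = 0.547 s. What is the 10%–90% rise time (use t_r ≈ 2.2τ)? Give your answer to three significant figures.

t_r ≈ 1.20 s

t_r ≈ 2.2τ = 1.20 s.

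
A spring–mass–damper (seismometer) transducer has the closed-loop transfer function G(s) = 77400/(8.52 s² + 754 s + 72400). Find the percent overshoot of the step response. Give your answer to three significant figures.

%OS ≈ 17.9%

Dividing through by 8.52: denominator becomes s² + 88.50 s + 8498.
So ω_n = √8498 = 92.2 rad/s and ζ = 88.50/(2·92.2) = 0.480.
Overshoot: exp(−π·0.480/√(1−0.480²)) = 0.179, i.e. 17.9%.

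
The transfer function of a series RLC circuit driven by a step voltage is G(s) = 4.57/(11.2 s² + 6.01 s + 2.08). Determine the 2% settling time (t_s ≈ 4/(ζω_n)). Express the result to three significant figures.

t_s ≈ 14.9 s

Dividing through by 11.2: denominator becomes s² + 0.5366 s + 0.1857.
So ω_n = √0.1857 = 0.431 rad/s and ζ = 0.5366/(2·0.431) = 0.623.
t_s ≈ 4/(ζω_n) = 14.9 s.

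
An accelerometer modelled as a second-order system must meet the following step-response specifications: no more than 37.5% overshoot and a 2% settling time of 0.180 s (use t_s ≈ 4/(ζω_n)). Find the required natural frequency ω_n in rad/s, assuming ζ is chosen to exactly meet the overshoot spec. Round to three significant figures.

ω_n ≈ 74.6 rad/s

From %OS = 100·exp(−πζ/√(1−ζ²)), invert to get ζ = −ln(OS)/√(π² + ln²(OS)) with OS = 0.375.
−ln 0.375 = 0.9808, so ζ = 0.9808/√(π² + 0.9620) = 0.298.
From t_s ≈ 4/(ζω_n): ω_n = 4/(ζ·t_s) = 4/(0.298·0.180) = 74.6 rad/s.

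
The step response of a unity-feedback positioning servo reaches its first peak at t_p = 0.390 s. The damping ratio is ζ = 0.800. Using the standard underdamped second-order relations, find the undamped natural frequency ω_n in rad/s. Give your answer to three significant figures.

Peak time t_p = π/ω_d, so ω_d = π/t_p = π/0.390 = 8.06 rad/s.
ω_n = ω_d/√(1−ζ²) = 8.06/√0.360 = 13.4 rad/s.

ω_n ≈ 13.4 rad/s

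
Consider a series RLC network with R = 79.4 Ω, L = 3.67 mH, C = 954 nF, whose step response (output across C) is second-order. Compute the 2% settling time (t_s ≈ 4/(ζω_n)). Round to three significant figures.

t_s ≈ 0.000370 s

For a series RLC circuit (capacitor voltage as output), ω_n = 1/√(LC) = 1/√(3.67 mH · 954 nF) = 16900 rad/s.
ζ = (R/2)·√(C/L) = (79.4/2)·√(954 nF/3.67 mH) = 0.640.
t_s ≈ 4/(ζω_n) = 0.000370 s.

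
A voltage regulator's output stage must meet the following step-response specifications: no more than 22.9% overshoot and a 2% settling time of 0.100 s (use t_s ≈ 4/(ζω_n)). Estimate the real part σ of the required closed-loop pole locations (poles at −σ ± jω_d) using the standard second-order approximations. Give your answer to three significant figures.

The settling-time spec alone fixes σ = ζω_n = 4/t_s = 4/0.100 = 40.0.
(Overshoot then fixes ζ = 0.425 and hence ω_d = σ·√(1−ζ²)/ζ = 85.3 rad/s.)

σ ≈ 40.0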